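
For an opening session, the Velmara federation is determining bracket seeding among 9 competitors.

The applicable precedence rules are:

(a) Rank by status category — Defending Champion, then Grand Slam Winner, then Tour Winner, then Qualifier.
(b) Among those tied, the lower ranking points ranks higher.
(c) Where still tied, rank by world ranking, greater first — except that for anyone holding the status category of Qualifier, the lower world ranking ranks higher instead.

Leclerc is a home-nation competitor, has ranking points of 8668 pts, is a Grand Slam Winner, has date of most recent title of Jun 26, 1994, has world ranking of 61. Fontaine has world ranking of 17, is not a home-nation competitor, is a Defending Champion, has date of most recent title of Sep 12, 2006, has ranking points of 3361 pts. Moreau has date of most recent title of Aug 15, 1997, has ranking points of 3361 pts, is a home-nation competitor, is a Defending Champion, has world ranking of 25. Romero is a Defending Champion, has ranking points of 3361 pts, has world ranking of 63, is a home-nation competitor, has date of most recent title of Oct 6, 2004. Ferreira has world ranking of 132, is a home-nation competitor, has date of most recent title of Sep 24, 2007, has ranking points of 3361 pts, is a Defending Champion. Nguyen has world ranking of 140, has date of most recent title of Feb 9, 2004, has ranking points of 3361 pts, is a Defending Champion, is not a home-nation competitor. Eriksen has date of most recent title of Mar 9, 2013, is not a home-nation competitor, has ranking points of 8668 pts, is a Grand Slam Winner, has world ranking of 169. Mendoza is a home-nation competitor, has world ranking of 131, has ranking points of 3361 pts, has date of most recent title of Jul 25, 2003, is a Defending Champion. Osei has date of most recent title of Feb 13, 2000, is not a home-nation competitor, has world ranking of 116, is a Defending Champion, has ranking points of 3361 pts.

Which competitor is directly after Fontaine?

By status category: Nguyen, Ferreira, Mendoza, Osei, Romero, Moreau and Fontaine (Defending Champion); then Eriksen and Leclerc (Grand Slam Winner).
Nguyen, Ferreira, Mendoza, Osei, Romero, Moreau and Fontaine all have ranking points 3361 pts, so the next rule applies.
Among Nguyen, Ferreira, Mendoza, Osei, Romero, Moreau and Fontaine, by world ranking (higher first): Nguyen (140) before Ferreira (132) before Mendoza (131) before Osei (116) before Romero (63) before Moreau (25) before Fontaine (17).
Eriksen and Leclerc both have ranking points 8668 pts, so the next rule applies.
Among Eriksen and Leclerc, by world ranking (higher first): Eriksen (169) before Leclerc (61).
Order: Nguyen, Ferreira, Mendoza, Osei, Romero, Moreau, Fontaine, Eriksen, Leclerc.

Eriksen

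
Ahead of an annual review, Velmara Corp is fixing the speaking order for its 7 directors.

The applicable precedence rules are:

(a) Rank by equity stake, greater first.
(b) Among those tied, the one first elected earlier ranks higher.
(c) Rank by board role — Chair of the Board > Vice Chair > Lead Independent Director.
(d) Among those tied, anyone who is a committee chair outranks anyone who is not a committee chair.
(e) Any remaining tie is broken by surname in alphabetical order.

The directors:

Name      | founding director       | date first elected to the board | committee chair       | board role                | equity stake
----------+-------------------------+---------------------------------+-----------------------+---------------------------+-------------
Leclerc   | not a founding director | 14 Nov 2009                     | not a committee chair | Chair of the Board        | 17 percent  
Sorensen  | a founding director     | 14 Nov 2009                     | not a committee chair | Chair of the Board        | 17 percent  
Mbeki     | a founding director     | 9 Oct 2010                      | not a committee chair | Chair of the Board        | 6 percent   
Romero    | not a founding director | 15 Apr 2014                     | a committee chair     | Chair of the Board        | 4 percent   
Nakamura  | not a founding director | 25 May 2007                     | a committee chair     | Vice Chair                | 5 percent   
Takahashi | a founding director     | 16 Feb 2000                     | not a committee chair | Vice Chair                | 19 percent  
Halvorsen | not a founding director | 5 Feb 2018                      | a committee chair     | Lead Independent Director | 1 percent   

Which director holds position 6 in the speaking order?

By equity stake (higher first): Takahashi (19 percent); then Leclerc and Sorensen (both 17 percent); then Mbeki (6 percent); then Nakamura (5 percent); then Romero (4 percent); then Halvorsen (1 percent).
Leclerc and Sorensen both have date first elected to the board 14 Nov 2009, so the next rule applies.
Leclerc and Sorensen are each Chair of the Board, so the next rule applies.
Leclerc and Sorensen are each not a committee chair, so the next rule applies.
Among Leclerc and Sorensen, alphabetically by surname: Leclerc before Sorensen.
Order: Takahashi, Leclerc, Sorensen, Mbeki, Nakamura, Romero, Halvorsen.

Romero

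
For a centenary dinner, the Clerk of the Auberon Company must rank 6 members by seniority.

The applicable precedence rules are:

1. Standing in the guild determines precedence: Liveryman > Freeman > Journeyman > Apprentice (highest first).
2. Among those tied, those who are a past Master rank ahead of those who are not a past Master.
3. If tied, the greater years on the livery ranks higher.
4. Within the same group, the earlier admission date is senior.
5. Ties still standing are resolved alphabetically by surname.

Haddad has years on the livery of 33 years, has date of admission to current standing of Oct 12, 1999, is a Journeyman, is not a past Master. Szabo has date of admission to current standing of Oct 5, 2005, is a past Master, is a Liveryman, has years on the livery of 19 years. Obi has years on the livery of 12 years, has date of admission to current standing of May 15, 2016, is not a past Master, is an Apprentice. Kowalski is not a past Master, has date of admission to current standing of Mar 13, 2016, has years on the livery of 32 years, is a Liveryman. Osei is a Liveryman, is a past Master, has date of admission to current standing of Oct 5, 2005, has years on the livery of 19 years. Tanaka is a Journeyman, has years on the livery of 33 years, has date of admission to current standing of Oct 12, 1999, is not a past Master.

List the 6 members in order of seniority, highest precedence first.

By standing in the guild: Osei, Szabo and Kowalski (Liveryman); then Haddad and Tanaka (Journeyman); then Obi (Apprentice).
Among Osei, Szabo and Kowalski, a past Master before not a past Master: Osei and Szabo (a past Master) before Kowalski (not a past Master).
Osei and Szabo both have years on the livery 19 years, so the next rule applies.
Osei and Szabo both have date of admission to current standing Oct 5, 2005, so the next rule applies.
Among Osei and Szabo, alphabetically by surname: Osei before Szabo.
Haddad and Tanaka are each not a past Master, so the next rule applies.
Haddad and Tanaka both have years on the livery 33 years, so the next rule applies.
Haddad and Tanaka both have date of admission to current standing Oct 12, 1999, so the next rule applies.
Among Haddad and Tanaka, alphabetically by surname: Haddad before Tanaka.
Full order: Osei, Szabo, Kowalski, Haddad, Tanaka, Obi.

Osei, Szabo, Kowalski, Haddad, Tanaka, Obi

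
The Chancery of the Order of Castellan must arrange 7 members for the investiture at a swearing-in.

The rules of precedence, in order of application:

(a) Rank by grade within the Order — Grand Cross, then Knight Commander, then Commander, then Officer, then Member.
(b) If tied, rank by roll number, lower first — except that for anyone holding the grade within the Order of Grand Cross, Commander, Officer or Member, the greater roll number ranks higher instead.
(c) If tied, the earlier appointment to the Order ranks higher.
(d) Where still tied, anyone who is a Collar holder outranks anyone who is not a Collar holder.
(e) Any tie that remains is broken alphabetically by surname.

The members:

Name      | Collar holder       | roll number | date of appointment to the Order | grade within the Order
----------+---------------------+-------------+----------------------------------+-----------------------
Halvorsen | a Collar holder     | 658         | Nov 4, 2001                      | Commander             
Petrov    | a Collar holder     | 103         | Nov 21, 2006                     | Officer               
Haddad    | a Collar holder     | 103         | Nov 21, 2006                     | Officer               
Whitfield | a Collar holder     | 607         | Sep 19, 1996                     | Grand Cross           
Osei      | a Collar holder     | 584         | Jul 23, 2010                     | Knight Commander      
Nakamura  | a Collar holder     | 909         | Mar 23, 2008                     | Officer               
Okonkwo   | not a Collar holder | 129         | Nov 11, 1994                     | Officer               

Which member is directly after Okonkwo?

Haddad

By grade within the Order: Whitfield (Grand Cross); then Osei (Knight Commander); then Halvorsen (Commander); then Nakamura, Okonkwo, Haddad and Petrov (Officer).
Among Nakamura, Okonkwo, Haddad and Petrov, by roll number (higher first) (reversed rule for this group): Nakamura (909) before Okonkwo (129) before Haddad and Petrov (103).
Haddad and Petrov both have date of appointment to the Order Nov 21, 2006, so the next rule applies.
Haddad and Petrov are each a Collar holder, so the next rule applies.
Among Haddad and Petrov, alphabetically by surname: Haddad before Petrov.
Order: Whitfield, Osei, Halvorsen, Nakamura, Okonkwo, Haddad, Petrov.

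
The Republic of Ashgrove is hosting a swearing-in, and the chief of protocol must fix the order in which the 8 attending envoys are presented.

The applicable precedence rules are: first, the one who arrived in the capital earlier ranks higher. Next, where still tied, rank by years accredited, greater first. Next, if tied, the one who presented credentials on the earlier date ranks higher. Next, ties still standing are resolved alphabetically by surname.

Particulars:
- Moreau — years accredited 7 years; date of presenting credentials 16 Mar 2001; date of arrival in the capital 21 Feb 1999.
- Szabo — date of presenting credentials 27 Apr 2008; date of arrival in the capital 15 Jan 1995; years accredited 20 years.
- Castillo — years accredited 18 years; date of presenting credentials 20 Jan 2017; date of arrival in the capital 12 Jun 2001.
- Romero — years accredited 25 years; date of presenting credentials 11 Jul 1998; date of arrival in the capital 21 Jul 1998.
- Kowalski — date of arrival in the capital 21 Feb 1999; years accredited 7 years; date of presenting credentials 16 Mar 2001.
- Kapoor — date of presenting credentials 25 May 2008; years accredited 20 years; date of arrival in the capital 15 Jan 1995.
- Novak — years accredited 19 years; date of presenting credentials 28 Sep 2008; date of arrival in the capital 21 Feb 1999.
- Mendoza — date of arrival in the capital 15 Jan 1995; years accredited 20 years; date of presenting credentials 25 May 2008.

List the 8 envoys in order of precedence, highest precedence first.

By date of arrival in the capital (earlier first): Szabo, Kapoor and Mendoza (each 15 Jan 1995); then Romero (21 Jul 1998); then Novak, Kowalski and Moreau (each 21 Feb 1999); then Castillo (12 Jun 2001).
Szabo, Kapoor and Mendoza all have years accredited 20 years, so the next rule applies.
Among Szabo, Kapoor and Mendoza, by date of presenting credentials (earlier first): Szabo (27 Apr 2008) before Kapoor and Mendoza (25 May 2008).
Among Kapoor and Mendoza, alphabetically by surname: Kapoor before Mendoza.
Among Novak, Kowalski and Moreau, by years accredited (higher first): Novak (19 years) before Kowalski and Moreau (7 years).
Kowalski and Moreau both have date of presenting credentials 16 Mar 2001, so the next rule applies.
Among Kowalski and Moreau, alphabetically by surname: Kowalski before Moreau.
Full order: Szabo, Kapoor, Mendoza, Romero, Novak, Kowalski, Moreau, Castillo.

Szabo, Kapoor, Mendoza, Romero, Novak, Kowalski, Moreau, Castillo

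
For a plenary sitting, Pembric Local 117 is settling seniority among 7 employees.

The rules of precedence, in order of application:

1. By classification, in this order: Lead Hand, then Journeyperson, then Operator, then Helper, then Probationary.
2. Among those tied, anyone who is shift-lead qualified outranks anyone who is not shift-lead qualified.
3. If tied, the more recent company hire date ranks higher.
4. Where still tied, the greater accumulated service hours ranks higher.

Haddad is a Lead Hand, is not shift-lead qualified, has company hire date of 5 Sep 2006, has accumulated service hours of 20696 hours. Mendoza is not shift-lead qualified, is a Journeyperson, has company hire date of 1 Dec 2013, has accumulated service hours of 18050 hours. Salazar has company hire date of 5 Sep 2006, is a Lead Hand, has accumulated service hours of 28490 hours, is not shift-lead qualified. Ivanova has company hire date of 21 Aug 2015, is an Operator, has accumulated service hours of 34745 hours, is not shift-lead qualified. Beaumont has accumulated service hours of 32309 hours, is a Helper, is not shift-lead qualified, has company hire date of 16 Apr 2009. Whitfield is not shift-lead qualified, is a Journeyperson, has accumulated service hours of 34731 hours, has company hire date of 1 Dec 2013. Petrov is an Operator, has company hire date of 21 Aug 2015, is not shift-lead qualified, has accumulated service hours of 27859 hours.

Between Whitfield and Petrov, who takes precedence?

By classification: Salazar and Haddad (Lead Hand); then Whitfield and Mendoza (Journeyperson); then Ivanova and Petrov (Operator); then Beaumont (Helper).
Salazar and Haddad are each not shift-lead qualified, so the next rule applies.
Salazar and Haddad both have company hire date 5 Sep 2006, so the next rule applies.
Among Salazar and Haddad, by accumulated service hours (higher first): Salazar (28490 hours) before Haddad (20696 hours).
Whitfield and Mendoza are each not shift-lead qualified, so the next rule applies.
Whitfield and Mendoza both have company hire date 1 Dec 2013, so the next rule applies.
Among Whitfield and Mendoza, by accumulated service hours (higher first): Whitfield (34731 hours) before Mendoza (18050 hours).
Ivanova and Petrov are each not shift-lead qualified, so the next rule applies.
Ivanova and Petrov both have company hire date 21 Aug 2015, so the next rule applies.
Among Ivanova and Petrov, by accumulated service hours (higher first): Ivanova (34745 hours) before Petrov (27859 hours).
So Whitfield takes precedence.

Whitfield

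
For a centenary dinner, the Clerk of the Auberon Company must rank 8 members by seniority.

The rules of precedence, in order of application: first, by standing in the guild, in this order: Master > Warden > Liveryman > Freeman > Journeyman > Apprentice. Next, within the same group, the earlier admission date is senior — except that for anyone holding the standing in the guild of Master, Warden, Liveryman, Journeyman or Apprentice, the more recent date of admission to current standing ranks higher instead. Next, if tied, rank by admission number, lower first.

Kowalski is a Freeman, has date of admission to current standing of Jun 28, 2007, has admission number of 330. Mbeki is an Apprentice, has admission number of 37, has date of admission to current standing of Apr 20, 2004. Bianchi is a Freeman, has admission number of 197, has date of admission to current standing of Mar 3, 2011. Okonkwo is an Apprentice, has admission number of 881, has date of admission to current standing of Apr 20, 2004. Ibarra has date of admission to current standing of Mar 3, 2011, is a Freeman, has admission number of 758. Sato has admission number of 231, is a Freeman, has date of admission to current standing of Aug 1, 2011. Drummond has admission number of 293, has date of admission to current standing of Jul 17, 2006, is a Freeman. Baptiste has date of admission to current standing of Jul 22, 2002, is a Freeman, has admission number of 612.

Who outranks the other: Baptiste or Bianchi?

Baptiste

By standing in the guild: Baptiste, Drummond, Kowalski, Bianchi, Ibarra and Sato (Freeman); then Mbeki and Okonkwo (Apprentice).
Among Baptiste, Drummond, Kowalski, Bianchi, Ibarra and Sato, by date of admission to current standing (earlier first): Baptiste (Jul 22, 2002) before Drummond (Jul 17, 2006) before Kowalski (Jun 28, 2007) before Bianchi and Ibarra (Mar 3, 2011) before Sato (Aug 1, 2011).
Among Bianchi and Ibarra, by admission number (lower first): Bianchi (197) before Ibarra (758).
Mbeki and Okonkwo both have date of admission to current standing Apr 20, 2004, so the next rule applies.
Among Mbeki and Okonkwo, by admission number (lower first): Mbeki (37) before Okonkwo (881).
So Baptiste takes precedence.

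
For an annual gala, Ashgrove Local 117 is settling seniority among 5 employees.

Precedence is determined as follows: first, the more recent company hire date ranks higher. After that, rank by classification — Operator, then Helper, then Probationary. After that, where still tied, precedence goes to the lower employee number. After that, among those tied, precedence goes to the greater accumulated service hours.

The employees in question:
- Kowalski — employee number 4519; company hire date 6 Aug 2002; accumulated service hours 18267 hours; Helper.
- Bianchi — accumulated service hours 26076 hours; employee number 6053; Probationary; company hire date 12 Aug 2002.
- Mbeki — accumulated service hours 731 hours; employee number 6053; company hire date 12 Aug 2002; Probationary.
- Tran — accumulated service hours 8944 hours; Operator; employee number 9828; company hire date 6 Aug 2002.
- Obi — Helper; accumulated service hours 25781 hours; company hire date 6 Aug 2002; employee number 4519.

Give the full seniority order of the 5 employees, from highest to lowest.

By company hire date (later first): Bianchi and Mbeki (both 12 Aug 2002); then Tran, Obi and Kowalski (each 6 Aug 2002).
Bianchi and Mbeki are each Probationary, so the next rule applies.
Bianchi and Mbeki both have employee number 6053, so the next rule applies.
Among Bianchi and Mbeki, by accumulated service hours (higher first): Bianchi (26076 hours) before Mbeki (731 hours).
Among Tran, Obi and Kowalski, by classification: Tran (Operator) before Obi and Kowalski (Helper).
Obi and Kowalski both have employee number 4519, so the next rule applies.
Among Obi and Kowalski, by accumulated service hours (higher first): Obi (25781 hours) before Kowalski (18267 hours).
Full order: Bianchi, Mbeki, Tran, Obi, Kowalski.

Bianchi, Mbeki, Tran, Obi, Kowalski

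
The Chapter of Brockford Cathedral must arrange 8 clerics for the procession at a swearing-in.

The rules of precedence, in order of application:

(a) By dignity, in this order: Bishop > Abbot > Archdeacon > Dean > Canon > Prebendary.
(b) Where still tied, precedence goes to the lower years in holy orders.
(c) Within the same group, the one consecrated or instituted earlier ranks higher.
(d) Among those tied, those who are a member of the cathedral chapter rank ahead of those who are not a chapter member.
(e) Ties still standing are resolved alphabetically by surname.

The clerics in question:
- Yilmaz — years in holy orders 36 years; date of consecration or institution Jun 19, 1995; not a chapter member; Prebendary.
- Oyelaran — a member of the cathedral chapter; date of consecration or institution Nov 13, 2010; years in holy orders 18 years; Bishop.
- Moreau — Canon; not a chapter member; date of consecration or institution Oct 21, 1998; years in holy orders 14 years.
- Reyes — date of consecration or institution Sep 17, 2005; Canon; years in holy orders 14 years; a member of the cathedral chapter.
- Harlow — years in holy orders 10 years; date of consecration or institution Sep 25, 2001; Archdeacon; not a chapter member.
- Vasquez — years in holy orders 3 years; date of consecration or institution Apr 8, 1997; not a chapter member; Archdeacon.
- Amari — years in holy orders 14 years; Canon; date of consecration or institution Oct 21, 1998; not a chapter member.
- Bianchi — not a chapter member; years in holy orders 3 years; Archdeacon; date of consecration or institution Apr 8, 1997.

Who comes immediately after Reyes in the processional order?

By dignity: Oyelaran (Bishop); then Bianchi, Vasquez and Harlow (Archdeacon); then Amari, Moreau and Reyes (Canon); then Yilmaz (Prebendary).
Among Bianchi, Vasquez and Harlow, by years in holy orders (lower first): Bianchi and Vasquez (3 years) before Harlow (10 years).
Bianchi and Vasquez both have date of consecration or institution Apr 8, 1997, so the next rule applies.
Bianchi and Vasquez are each not a chapter member, so the next rule applies.
Among Bianchi and Vasquez, alphabetically by surname: Bianchi before Vasquez.
Amari, Moreau and Reyes all have years in holy orders 14 years, so the next rule applies.
Among Amari, Moreau and Reyes, by date of consecration or institution (earlier first): Amari and Moreau (Oct 21, 1998) before Reyes (Sep 17, 2005).
Amari and Moreau are each not a chapter member, so the next rule applies.
Among Amari and Moreau, alphabetically by surname: Amari before Moreau.
Order: Oyelaran, Bianchi, Vasquez, Harlow, Amari, Moreau, Reyes, Yilmaz.

Yilmaz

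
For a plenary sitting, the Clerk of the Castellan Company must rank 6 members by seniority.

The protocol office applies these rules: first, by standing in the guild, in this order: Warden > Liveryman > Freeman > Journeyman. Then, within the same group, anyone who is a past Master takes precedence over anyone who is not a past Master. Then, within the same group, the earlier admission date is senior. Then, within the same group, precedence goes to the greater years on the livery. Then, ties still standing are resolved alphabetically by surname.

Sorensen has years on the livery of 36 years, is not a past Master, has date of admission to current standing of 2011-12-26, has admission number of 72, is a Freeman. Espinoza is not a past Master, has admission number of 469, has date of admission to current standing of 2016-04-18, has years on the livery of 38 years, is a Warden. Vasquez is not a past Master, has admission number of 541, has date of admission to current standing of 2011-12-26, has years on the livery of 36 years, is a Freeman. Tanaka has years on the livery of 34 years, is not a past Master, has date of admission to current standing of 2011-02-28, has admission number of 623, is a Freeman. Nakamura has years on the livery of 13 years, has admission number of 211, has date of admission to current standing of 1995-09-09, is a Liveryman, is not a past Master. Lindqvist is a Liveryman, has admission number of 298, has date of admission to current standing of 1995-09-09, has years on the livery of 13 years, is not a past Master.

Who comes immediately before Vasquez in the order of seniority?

Sorensen

By standing in the guild: Espinoza (Warden); then Lindqvist and Nakamura (Liveryman); then Tanaka, Sorensen and Vasquez (Freeman).
Lindqvist and Nakamura are each not a past Master, so the next rule applies.
Lindqvist and Nakamura both have date of admission to current standing 1995-09-09, so the next rule applies.
Lindqvist and Nakamura both have years on the livery 13 years, so the next rule applies.
Among Lindqvist and Nakamura, alphabetically by surname: Lindqvist before Nakamura.
Tanaka, Sorensen and Vasquez are each not a past Master, so the next rule applies.
Among Tanaka, Sorensen and Vasquez, by date of admission to current standing (earlier first): Tanaka (2011-02-28) before Sorensen and Vasquez (2011-12-26).
Sorensen and Vasquez both have years on the livery 36 years, so the next rule applies.
Among Sorensen and Vasquez, alphabetically by surname: Sorensen before Vasquez.
Order: Espinoza, Lindqvist, Nakamura, Tanaka, Sorensen, Vasquez.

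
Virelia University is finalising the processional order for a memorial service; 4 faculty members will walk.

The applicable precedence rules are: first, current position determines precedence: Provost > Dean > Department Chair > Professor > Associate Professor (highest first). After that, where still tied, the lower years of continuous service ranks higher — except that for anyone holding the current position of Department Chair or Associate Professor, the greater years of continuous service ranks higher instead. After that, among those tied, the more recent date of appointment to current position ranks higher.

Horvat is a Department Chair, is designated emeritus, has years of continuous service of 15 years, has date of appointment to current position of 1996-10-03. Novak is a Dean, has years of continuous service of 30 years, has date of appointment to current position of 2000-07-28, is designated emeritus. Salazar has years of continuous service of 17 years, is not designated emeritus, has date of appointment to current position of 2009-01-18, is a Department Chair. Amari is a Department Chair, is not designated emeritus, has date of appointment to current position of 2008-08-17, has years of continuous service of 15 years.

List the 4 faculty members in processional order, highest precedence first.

By current position: Novak (Dean); then Salazar, Amari and Horvat (Department Chair).
Among Salazar, Amari and Horvat, by years of continuous service (higher first) (reversed rule for this group): Salazar (17 years) before Amari and Horvat (15 years).
Among Amari and Horvat, by date of appointment to current position (later first): Amari (2008-08-17) before Horvat (1996-10-03).
Full order: Novak, Salazar, Amari, Horvat.

Novak, Salazar, Amari, Horvat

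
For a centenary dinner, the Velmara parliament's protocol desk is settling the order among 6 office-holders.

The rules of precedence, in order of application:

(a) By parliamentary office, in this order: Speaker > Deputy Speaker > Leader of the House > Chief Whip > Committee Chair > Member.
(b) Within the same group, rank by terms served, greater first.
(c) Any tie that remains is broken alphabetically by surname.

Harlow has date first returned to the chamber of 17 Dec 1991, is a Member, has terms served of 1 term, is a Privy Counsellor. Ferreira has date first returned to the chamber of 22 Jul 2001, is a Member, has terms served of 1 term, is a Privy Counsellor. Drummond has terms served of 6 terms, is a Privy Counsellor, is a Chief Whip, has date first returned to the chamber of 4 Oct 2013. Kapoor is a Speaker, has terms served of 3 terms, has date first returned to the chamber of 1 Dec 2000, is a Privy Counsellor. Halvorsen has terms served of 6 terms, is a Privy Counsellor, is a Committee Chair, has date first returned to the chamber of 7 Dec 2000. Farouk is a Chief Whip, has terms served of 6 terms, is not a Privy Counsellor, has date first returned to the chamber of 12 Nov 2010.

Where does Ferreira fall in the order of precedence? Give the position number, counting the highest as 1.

5

By parliamentary office: Kapoor (Speaker); then Drummond and Farouk (Chief Whip); then Halvorsen (Committee Chair); then Ferreira and Harlow (Member).
Drummond and Farouk both have terms served 6 terms, so the next rule applies.
Among Drummond and Farouk, alphabetically by surname: Drummond before Farouk.
Ferreira and Harlow both have terms served 1 term, so the next rule applies.
Among Ferreira and Harlow, alphabetically by surname: Ferreira before Harlow.
Order: Kapoor, Drummond, Farouk, Halvorsen, Ferreira, Harlow. So position 5.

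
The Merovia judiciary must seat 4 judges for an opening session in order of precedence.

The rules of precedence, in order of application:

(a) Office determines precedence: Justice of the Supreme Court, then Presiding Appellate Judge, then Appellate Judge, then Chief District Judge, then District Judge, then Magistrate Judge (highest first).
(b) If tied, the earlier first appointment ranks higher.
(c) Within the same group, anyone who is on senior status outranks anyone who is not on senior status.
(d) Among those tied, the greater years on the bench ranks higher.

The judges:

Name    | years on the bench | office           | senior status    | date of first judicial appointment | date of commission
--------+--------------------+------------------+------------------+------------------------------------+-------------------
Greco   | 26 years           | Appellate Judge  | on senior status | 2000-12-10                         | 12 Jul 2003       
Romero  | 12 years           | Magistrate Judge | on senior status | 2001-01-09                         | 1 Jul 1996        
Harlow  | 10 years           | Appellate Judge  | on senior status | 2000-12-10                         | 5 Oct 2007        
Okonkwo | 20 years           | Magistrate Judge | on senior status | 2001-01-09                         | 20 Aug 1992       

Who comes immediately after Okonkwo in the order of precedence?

By office: Greco and Harlow (Appellate Judge); then Okonkwo and Romero (Magistrate Judge).
Greco and Harlow both have date of first judicial appointment 2000-12-10, so the next rule applies.
Greco and Harlow are each on senior status, so the next rule applies.
Among Greco and Harlow, by years on the bench (higher first): Greco (26 years) before Harlow (10 years).
Okonkwo and Romero both have date of first judicial appointment 2001-01-09, so the next rule applies.
Okonkwo and Romero are each on senior status, so the next rule applies.
Among Okonkwo and Romero, by years on the bench (higher first): Okonkwo (20 years) before Romero (12 years).
Order: Greco, Harlow, Okonkwo, Romero.

Romero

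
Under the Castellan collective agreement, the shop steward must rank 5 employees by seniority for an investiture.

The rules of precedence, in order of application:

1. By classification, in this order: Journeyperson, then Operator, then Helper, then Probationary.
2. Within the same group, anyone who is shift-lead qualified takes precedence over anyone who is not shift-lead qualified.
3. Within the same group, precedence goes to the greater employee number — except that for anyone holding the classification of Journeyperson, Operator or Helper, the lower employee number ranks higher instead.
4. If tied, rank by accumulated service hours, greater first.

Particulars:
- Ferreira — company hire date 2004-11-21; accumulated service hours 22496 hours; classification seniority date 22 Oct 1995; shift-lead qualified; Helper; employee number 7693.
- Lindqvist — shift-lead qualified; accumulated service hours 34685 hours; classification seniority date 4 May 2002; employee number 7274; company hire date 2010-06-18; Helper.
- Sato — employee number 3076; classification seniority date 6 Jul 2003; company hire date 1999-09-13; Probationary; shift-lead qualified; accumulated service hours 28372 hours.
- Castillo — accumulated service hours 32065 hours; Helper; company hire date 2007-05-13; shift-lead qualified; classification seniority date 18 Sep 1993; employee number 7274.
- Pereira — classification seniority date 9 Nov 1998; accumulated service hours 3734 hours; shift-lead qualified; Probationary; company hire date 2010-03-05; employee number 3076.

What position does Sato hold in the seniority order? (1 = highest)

By classification: Lindqvist, Castillo and Ferreira (Helper); then Sato and Pereira (Probationary).
Lindqvist, Castillo and Ferreira are each shift-lead qualified, so the next rule applies.
Among Lindqvist, Castillo and Ferreira, by employee number (lower first) (reversed rule for this group): Lindqvist and Castillo (7274) before Ferreira (7693).
Among Lindqvist and Castillo, by accumulated service hours (higher first): Lindqvist (34685 hours) before Castillo (32065 hours).
Sato and Pereira are each shift-lead qualified, so the next rule applies.
Sato and Pereira both have employee number 3076, so the next rule applies.
Among Sato and Pereira, by accumulated service hours (higher first): Sato (28372 hours) before Pereira (3734 hours).
Order: Lindqvist, Castillo, Ferreira, Sato, Pereira. So position 4.

4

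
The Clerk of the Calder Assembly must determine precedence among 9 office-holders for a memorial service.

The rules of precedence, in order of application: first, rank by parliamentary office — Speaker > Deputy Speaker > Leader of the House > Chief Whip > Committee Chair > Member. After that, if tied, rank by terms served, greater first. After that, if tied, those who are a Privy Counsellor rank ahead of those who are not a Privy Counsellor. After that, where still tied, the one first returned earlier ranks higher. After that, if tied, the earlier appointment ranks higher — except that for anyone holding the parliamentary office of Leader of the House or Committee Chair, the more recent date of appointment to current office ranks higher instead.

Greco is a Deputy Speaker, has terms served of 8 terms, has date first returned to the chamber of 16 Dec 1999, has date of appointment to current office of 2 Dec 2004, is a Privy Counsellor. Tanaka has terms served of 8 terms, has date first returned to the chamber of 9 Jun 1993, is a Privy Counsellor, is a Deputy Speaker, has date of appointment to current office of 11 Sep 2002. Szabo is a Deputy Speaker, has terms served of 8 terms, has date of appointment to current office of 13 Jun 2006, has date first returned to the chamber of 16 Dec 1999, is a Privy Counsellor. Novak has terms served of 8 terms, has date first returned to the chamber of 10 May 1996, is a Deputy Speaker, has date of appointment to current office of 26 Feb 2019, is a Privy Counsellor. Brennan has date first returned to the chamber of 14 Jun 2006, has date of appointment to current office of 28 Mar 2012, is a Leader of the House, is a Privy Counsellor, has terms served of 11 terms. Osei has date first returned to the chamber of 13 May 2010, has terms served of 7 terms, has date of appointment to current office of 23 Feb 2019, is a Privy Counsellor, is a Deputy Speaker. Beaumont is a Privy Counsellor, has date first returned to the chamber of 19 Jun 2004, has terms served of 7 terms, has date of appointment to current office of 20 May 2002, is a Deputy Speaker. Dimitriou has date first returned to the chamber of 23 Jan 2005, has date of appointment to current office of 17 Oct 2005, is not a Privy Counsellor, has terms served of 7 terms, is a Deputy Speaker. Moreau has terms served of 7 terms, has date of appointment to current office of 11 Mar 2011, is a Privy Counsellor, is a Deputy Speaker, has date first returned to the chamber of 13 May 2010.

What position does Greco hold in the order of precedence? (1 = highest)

By parliamentary office: Tanaka, Novak, Greco, Szabo, Beaumont, Moreau, Osei and Dimitriou (Deputy Speaker); then Brennan (Leader of the House).
Among Tanaka, Novak, Greco, Szabo, Beaumont, Moreau, Osei and Dimitriou, by terms served (higher first): Tanaka, Novak, Greco and Szabo (8 terms) before Beaumont, Moreau, Osei and Dimitriou (7 terms).
Tanaka, Novak, Greco and Szabo are each a Privy Counsellor, so the next rule applies.
Among Tanaka, Novak, Greco and Szabo, by date first returned to the chamber (earlier first): Tanaka (9 Jun 1993) before Novak (10 May 1996) before Greco and Szabo (16 Dec 1999).
Among Greco and Szabo, by date of appointment to current office (earlier first): Greco (2 Dec 2004) before Szabo (13 Jun 2006).
Among Beaumont, Moreau, Osei and Dimitriou, a Privy Counsellor before not a Privy Counsellor: Beaumont, Moreau and Osei (a Privy Counsellor) before Dimitriou (not a Privy Counsellor).
Among Beaumont, Moreau and Osei, by date first returned to the chamber (earlier first): Beaumont (19 Jun 2004) before Moreau and Osei (13 May 2010).
Among Moreau and Osei, by date of appointment to current office (earlier first): Moreau (11 Mar 2011) before Osei (23 Feb 2019).
Order: Tanaka, Novak, Greco, Szabo, Beaumont, Moreau, Osei, Dimitriou, Brennan. So position 3.

3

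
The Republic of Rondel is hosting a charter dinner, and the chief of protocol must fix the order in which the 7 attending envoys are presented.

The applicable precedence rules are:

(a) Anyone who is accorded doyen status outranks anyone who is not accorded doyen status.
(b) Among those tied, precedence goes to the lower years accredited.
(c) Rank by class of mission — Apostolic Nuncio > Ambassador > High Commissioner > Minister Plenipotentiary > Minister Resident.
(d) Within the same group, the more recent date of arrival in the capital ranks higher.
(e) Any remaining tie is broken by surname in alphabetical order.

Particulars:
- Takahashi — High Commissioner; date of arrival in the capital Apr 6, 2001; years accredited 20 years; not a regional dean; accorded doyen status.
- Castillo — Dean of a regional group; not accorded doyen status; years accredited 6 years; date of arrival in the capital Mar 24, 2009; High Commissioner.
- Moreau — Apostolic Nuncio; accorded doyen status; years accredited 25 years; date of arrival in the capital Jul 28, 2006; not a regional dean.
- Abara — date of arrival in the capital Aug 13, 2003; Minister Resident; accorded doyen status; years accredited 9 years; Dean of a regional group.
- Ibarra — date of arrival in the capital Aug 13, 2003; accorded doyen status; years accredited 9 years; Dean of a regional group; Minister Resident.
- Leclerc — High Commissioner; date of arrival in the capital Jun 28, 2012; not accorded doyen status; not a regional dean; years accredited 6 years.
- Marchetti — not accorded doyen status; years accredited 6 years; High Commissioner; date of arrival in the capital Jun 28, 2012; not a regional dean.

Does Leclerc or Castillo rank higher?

Leclerc

By the first rule: Abara, Ibarra, Takahashi and Moreau (each accorded doyen status); then Leclerc, Marchetti and Castillo (each not accorded doyen status).
Among Abara, Ibarra, Takahashi and Moreau, by years accredited (lower first): Abara and Ibarra (9 years) before Takahashi (20 years) before Moreau (25 years).
Abara and Ibarra are each Minister Resident, so the next rule applies.
Abara and Ibarra both have date of arrival in the capital Aug 13, 2003, so the next rule applies.
Among Abara and Ibarra, alphabetically by surname: Abara before Ibarra.
Leclerc, Marchetti and Castillo all have years accredited 6 years, so the next rule applies.
Leclerc, Marchetti and Castillo are each High Commissioner, so the next rule applies.
Among Leclerc, Marchetti and Castillo, by date of arrival in the capital (later first): Leclerc and Marchetti (Jun 28, 2012) before Castillo (Mar 24, 2009).
Among Leclerc and Marchetti, alphabetically by surname: Leclerc before Marchetti.
So Leclerc takes precedence.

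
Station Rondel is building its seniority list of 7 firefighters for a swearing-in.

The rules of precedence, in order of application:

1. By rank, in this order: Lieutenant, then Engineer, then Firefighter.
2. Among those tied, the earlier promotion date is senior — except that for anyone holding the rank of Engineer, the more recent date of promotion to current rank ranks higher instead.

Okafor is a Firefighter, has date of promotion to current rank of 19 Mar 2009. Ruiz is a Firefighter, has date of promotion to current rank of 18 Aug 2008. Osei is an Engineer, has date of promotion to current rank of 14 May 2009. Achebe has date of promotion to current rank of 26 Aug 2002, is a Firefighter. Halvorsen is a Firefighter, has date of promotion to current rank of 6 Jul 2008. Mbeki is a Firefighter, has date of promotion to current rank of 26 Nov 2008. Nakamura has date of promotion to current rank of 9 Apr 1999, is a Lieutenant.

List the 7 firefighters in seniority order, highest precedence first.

By rank: Nakamura (Lieutenant); then Osei (Engineer); then Achebe, Halvorsen, Ruiz, Mbeki and Okafor (Firefighter).
Among Achebe, Halvorsen, Ruiz, Mbeki and Okafor, by date of promotion to current rank (earlier first): Achebe (26 Aug 2002) before Halvorsen (6 Jul 2008) before Ruiz (18 Aug 2008) before Mbeki (26 Nov 2008) before Okafor (19 Mar 2009).
Full order: Nakamura, Osei, Achebe, Halvorsen, Ruiz, Mbeki, Okafor.

Nakamura, Osei, Achebe, Halvorsen, Ruiz, Mbeki, Okafor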